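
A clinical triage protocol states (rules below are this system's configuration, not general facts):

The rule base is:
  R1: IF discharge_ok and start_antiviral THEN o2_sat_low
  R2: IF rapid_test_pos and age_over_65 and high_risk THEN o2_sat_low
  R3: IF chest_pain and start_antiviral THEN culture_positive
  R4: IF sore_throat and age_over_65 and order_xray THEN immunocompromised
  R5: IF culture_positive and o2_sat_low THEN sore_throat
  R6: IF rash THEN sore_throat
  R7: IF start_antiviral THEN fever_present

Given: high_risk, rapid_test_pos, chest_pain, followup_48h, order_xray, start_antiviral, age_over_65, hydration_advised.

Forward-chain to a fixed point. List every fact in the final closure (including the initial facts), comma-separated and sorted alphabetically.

Round 1 — R2, R3, R7, derive o2_sat_low, culture_positive, fever_present.
Round 2 — R5, derive sore_throat.
Round 3 — R4, derive immunocompromised.

age_over_65, chest_pain, culture_positive, fever_present, followup_48h, high_risk, hydration_advised, immunocompromised, o2_sat_low, order_xray, rapid_test_pos, sore_throat, start_antiviral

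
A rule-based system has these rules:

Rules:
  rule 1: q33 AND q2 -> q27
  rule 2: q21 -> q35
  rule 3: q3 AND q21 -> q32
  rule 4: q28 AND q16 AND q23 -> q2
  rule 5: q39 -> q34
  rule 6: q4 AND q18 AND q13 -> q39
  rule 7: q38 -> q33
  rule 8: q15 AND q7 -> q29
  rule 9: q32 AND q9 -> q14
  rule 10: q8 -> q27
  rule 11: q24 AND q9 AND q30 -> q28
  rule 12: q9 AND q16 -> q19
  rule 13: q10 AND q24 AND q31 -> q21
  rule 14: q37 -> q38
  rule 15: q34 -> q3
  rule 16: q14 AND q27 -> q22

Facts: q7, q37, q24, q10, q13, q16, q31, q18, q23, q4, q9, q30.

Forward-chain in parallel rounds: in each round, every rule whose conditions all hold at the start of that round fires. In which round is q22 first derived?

6

Round 1 — rule 6, rule 11, rule 12, rule 13, rule 14, derive q39, q28, q19, q21, q38.
Round 2 — rule 2, rule 4, rule 5, rule 7, derive q35, q2, q34, q33.
Round 3 — rule 1, rule 15, derive q27, q3.
Round 4 — rule 3, derive q32.
Round 5 — rule 9, derive q14.
Round 6 — rule 16, derive q22.
q22 first appears in round 6.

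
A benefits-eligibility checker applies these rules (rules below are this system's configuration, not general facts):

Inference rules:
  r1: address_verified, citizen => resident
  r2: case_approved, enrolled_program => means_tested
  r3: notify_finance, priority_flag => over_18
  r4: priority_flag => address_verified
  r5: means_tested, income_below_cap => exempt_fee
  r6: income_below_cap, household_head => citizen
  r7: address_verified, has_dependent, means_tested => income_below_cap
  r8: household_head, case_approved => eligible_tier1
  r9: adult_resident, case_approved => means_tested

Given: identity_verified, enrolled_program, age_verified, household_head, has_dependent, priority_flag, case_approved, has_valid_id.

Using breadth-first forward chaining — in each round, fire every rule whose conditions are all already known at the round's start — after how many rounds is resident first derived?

4

Round 1 fires r2, r4, r8, giving means_tested, address_verified, eligible_tier1.
Round 2 fires r7, giving income_below_cap.
Round 3 fires r5, r6, giving exempt_fee, citizen.
Round 4 fires r1, giving resident.
resident first appears in round 4.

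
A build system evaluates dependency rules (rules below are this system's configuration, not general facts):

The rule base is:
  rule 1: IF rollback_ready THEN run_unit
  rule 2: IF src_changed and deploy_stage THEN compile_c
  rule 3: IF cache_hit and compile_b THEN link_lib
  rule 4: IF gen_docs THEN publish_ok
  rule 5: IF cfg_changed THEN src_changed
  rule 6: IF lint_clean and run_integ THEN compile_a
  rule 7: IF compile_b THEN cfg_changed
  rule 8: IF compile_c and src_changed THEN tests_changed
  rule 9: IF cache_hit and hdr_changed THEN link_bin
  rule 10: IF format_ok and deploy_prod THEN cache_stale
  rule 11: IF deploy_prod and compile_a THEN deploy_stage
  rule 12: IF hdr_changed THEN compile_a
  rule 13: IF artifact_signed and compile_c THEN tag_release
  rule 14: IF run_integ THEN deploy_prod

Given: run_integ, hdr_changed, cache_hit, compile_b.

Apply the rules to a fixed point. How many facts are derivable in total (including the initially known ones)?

Round 1: rule 3 [IF cache_hit and compile_b THEN link_lib]; rule 7 [IF compile_b THEN cfg_changed]; rule 9 [IF cache_hit and hdr_changed THEN link_bin]; rule 12 [IF hdr_changed THEN compile_a]; rule 14 [IF run_integ THEN deploy_prod]. Adds link_lib, cfg_changed, link_bin, compile_a, deploy_prod.
Round 2: rule 5 [IF cfg_changed THEN src_changed]; rule 11 [IF deploy_prod and compile_a THEN deploy_stage]. Adds src_changed, deploy_stage.
Round 3: rule 2 [IF src_changed and deploy_stage THEN compile_c]. Adds compile_c.
Round 4: rule 8 [IF compile_c and src_changed THEN tests_changed]. Adds tests_changed.
Closure: {cache_hit, cfg_changed, compile_a, compile_b, compile_c, deploy_prod, deploy_stage, hdr_changed, link_bin, link_lib, run_integ, src_changed, tests_changed} — 13 facts.

13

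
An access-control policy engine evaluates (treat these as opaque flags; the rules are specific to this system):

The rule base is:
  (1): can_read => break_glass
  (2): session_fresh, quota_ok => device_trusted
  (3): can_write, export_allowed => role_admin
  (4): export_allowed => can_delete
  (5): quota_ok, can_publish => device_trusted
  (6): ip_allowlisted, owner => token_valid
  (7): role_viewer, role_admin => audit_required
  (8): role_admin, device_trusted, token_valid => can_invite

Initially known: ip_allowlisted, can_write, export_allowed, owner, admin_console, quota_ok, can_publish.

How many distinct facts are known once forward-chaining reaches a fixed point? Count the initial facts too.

Round 1 — (3), (4), (5), (6), derive role_admin, can_delete, device_trusted, token_valid.
Round 2 — (8), derive can_invite.
Closure: {admin_console, can_delete, can_invite, can_publish, can_write, device_trusted, export_allowed, ip_allowlisted, owner, quota_ok, role_admin, token_valid} — 12 facts.

12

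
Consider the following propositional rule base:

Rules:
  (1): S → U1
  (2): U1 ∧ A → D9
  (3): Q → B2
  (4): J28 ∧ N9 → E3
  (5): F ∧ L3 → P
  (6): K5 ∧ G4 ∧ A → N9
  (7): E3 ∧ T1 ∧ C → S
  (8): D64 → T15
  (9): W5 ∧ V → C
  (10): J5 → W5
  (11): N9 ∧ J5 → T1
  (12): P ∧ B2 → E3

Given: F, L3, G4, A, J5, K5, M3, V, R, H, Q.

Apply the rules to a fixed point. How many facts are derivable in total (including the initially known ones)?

21

Round 1 — (3), (5), (6), (10), derive B2, P, N9, W5.
Round 2 — (9), (11), (12), derive C, T1, E3.
Round 3 — (7), derive S.
Round 4 — (1), derive U1.
Round 5 — (2), derive D9.
Closure: {A, B2, C, D9, E3, F, G4, H, J5, K5, L3, M3, N9, P, Q, R, S, T1, U1, V, W5} — 21 facts.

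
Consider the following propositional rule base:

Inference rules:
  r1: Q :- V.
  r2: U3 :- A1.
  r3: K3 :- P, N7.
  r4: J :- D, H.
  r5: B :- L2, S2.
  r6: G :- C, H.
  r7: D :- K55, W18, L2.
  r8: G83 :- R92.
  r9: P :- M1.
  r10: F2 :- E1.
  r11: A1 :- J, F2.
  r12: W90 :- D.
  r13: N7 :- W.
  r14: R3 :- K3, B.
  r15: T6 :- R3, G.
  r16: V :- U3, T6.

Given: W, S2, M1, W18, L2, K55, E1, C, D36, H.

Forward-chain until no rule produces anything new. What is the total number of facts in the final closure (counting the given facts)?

Round 1: r5 [B :- L2, S2.]; r6 [G :- C, H.]; r7 [D :- K55, W18, L2.]; r9 [P :- M1.]; r10 [F2 :- E1.]; r13 [N7 :- W.]. New: B, G, D, P, F2, N7.
Round 2: r3 [K3 :- P, N7.]; r4 [J :- D, H.]; r12 [W90 :- D.]. New: K3, J, W90.
Round 3: r11 [A1 :- J, F2.]; r14 [R3 :- K3, B.]. New: A1, R3.
Round 4: r2 [U3 :- A1.]; r15 [T6 :- R3, G.]. New: U3, T6.
Round 5: r16 [V :- U3, T6.]. New: V.
Round 6: r1 [Q :- V.]. New: Q.
Closure: {A1, B, C, D, D36, E1, F2, G, H, J, K3, K55, L2, M1, N7, P, Q, R3, S2, T6, U3, V, W, W18, W90} — 25 facts.

25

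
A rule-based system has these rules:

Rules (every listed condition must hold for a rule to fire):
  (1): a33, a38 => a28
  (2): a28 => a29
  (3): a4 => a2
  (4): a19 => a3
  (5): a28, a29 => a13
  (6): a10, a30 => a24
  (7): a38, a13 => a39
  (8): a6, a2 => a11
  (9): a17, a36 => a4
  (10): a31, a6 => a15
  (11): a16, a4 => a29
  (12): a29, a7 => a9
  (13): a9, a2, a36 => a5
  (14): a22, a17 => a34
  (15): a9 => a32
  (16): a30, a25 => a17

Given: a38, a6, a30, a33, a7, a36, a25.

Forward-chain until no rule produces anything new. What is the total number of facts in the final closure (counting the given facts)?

18

Round 1: (1) [a33, a38 => a28]; (16) [a30, a25 => a17]. Adds a28, a17.
Round 2: (2) [a28 => a29]; (9) [a17, a36 => a4]. Adds a29, a4.
Round 3: (3) [a4 => a2]; (5) [a28, a29 => a13]; (12) [a29, a7 => a9]. Adds a2, a13, a9.
Round 4: (7) [a38, a13 => a39]; (8) [a6, a2 => a11]; (13) [a9, a2, a36 => a5]; (15) [a9 => a32]. Adds a39, a11, a5, a32.
Closure: {a11, a13, a17, a2, a25, a28, a29, a30, a32, a33, a36, a38, a39, a4, a5, a6, a7, a9} — 18 facts.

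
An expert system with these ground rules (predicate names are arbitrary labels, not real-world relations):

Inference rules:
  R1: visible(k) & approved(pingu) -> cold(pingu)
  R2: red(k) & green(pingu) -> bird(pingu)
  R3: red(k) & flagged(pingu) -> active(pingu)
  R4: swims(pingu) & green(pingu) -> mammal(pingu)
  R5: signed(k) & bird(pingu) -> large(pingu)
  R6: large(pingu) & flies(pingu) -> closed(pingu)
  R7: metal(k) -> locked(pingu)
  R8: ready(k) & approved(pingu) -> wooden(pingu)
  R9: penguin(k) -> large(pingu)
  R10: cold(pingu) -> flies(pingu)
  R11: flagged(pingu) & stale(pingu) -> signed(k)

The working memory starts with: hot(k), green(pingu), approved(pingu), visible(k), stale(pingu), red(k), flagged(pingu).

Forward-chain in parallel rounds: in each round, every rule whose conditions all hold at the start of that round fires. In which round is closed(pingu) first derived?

3

Round 1 fires R1, R2, R3, R11, giving cold(pingu), bird(pingu), active(pingu), signed(k).
Round 2 fires R5, R10, giving large(pingu), flies(pingu).
Round 3 fires R6, giving closed(pingu).
closed(pingu) first appears in round 3.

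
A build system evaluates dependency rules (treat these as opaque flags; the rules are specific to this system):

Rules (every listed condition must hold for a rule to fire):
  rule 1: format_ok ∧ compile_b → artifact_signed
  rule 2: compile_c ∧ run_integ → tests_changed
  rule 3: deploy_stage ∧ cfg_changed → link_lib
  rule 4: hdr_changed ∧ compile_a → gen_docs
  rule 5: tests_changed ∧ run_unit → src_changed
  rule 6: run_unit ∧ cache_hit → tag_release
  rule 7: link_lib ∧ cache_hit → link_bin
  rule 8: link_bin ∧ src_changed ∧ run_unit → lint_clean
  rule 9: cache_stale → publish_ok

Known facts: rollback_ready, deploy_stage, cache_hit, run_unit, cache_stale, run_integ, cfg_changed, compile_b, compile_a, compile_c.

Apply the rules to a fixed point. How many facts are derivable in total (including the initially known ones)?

Round 1 — rule 2, rule 3, rule 6, rule 9, derive tests_changed, link_lib, tag_release, publish_ok.
Round 2 — rule 5, rule 7, derive src_changed, link_bin.
Round 3 — rule 8, derive lint_clean.
Closure: {cache_hit, cache_stale, cfg_changed, compile_a, compile_b, compile_c, deploy_stage, link_bin, link_lib, lint_clean, publish_ok, rollback_ready, run_integ, run_unit, src_changed, tag_release, tests_changed} — 17 facts.

17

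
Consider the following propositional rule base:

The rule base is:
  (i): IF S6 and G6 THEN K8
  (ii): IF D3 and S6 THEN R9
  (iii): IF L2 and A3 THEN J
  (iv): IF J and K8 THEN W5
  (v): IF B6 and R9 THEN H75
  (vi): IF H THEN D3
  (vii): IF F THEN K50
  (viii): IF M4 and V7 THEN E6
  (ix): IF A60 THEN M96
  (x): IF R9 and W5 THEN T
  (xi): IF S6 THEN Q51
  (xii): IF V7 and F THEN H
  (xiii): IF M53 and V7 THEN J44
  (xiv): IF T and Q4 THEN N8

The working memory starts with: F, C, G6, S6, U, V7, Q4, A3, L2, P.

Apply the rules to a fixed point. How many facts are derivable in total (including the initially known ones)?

20

Round 1 — (i), (iii), (vii), (xi), (xii), derive K8, J, K50, Q51, H.
Round 2 — (iv), (vi), derive W5, D3.
Round 3 — (ii), derive R9.
Round 4 — (x), derive T.
Round 5 — (xiv), derive N8.
Closure: {A3, C, D3, F, G6, H, J, K50, K8, L2, N8, P, Q4, Q51, R9, S6, T, U, V7, W5} — 20 facts.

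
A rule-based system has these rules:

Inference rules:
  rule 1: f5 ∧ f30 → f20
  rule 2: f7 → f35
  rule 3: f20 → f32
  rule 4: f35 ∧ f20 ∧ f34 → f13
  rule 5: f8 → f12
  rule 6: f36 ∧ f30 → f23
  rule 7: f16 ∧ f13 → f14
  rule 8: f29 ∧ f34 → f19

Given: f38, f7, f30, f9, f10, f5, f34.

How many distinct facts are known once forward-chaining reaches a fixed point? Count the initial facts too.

11

[1] rule 1 [f5 ∧ f30 → f20]; rule 2 [f7 → f35]. ⇒ new: f20, f35.
[2] rule 3 [f20 → f32]; rule 4 [f35 ∧ f20 ∧ f34 → f13]. ⇒ new: f32, f13.
Closure: {f10, f13, f20, f30, f32, f34, f35, f38, f5, f7, f9} — 11 facts.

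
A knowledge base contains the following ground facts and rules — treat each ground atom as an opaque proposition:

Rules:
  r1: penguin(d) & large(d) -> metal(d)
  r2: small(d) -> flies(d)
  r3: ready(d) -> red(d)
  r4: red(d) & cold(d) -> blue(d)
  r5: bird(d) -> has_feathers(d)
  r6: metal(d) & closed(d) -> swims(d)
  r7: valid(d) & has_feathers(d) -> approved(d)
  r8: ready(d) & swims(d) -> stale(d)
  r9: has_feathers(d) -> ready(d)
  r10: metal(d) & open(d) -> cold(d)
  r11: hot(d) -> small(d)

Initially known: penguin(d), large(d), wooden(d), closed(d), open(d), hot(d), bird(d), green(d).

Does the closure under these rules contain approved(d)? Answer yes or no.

no

Round 1: r1 [penguin(d) & large(d) -> metal(d)]; r5 [bird(d) -> has_feathers(d)]; r11 [hot(d) -> small(d)]. New: metal(d), has_feathers(d), small(d).
Round 2: r2 [small(d) -> flies(d)]; r6 [metal(d) & closed(d) -> swims(d)]; r9 [has_feathers(d) -> ready(d)]; r10 [metal(d) & open(d) -> cold(d)]. New: flies(d), swims(d), ready(d), cold(d).
Round 3: r3 [ready(d) -> red(d)]; r8 [ready(d) & swims(d) -> stale(d)]. New: red(d), stale(d).
Round 4: r4 [red(d) & cold(d) -> blue(d)]. New: blue(d).
Fixed point reached. approved(d) is concluded only by r7; r7 needs valid(d) (never derived).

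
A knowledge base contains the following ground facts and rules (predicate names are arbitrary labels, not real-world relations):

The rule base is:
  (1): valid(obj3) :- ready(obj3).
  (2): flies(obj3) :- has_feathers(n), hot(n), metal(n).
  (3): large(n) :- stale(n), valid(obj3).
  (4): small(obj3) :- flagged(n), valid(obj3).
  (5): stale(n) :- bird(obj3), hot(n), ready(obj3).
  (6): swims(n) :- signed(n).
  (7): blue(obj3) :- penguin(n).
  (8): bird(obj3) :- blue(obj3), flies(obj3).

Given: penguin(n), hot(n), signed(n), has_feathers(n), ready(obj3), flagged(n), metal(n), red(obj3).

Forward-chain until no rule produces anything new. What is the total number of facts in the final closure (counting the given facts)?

Round 1: (1) [valid(obj3) :- ready(obj3).]; (2) [flies(obj3) :- has_feathers(n), hot(n), metal(n).]; (6) [swims(n) :- signed(n).]; (7) [blue(obj3) :- penguin(n).]. Adds valid(obj3), flies(obj3), swims(n), blue(obj3).
Round 2: (4) [small(obj3) :- flagged(n), valid(obj3).]; (8) [bird(obj3) :- blue(obj3), flies(obj3).]. Adds small(obj3), bird(obj3).
Round 3: (5) [stale(n) :- bird(obj3), hot(n), ready(obj3).]. Adds stale(n).
Round 4: (3) [large(n) :- stale(n), valid(obj3).]. Adds large(n).
Closure: {bird(obj3), blue(obj3), flagged(n), flies(obj3), has_feathers(n), hot(n), large(n), metal(n), penguin(n), ready(obj3), red(obj3), signed(n), small(obj3), stale(n), swims(n), valid(obj3)} — 16 facts.

16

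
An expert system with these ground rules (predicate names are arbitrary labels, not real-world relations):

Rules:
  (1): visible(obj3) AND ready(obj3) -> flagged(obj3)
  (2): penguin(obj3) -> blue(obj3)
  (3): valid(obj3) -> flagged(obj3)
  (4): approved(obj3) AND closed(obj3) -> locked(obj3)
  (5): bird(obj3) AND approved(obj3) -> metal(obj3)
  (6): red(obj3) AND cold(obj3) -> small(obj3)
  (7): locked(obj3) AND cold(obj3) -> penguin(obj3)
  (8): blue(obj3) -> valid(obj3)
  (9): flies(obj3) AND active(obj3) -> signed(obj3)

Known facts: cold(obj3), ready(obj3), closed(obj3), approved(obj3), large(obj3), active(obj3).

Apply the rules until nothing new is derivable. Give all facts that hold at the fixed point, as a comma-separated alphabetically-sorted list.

Round 1 fires (4), giving locked(obj3).
Round 2 fires (7), giving penguin(obj3).
Round 3 fires (2), giving blue(obj3).
Round 4 fires (8), giving valid(obj3).
Round 5 fires (3), giving flagged(obj3).

active(obj3), approved(obj3), blue(obj3), closed(obj3), cold(obj3), flagged(obj3), large(obj3), locked(obj3), penguin(obj3), ready(obj3), valid(obj3)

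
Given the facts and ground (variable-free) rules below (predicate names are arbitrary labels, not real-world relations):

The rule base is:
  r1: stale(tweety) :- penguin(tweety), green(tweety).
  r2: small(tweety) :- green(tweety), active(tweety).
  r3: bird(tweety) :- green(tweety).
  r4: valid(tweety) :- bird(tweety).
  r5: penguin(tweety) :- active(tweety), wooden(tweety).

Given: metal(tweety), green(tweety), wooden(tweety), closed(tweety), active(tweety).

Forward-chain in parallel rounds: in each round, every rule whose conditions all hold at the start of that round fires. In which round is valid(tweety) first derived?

[1] r2 [small(tweety) :- green(tweety), active(tweety).]; r3 [bird(tweety) :- green(tweety).]; r5 [penguin(tweety) :- active(tweety), wooden(tweety).]. ⇒ new: small(tweety), bird(tweety), penguin(tweety).
[2] r1 [stale(tweety) :- penguin(tweety), green(tweety).]; r4 [valid(tweety) :- bird(tweety).]. ⇒ new: stale(tweety), valid(tweety).
valid(tweety) first appears in round 2.

2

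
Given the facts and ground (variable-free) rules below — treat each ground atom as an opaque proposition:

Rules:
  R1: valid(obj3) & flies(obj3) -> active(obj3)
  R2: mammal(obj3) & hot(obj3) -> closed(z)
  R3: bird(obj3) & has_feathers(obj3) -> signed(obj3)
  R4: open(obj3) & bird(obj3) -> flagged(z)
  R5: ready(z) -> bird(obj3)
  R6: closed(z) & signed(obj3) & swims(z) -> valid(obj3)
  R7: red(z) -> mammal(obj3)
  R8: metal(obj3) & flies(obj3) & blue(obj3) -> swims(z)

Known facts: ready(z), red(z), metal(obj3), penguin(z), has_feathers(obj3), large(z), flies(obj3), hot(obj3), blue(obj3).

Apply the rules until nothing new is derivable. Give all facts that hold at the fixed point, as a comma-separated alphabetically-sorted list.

[1] R5 [ready(z) -> bird(obj3)]; R7 [red(z) -> mammal(obj3)]; R8 [metal(obj3) & flies(obj3) & blue(obj3) -> swims(z)]. ⇒ new: bird(obj3), mammal(obj3), swims(z).
[2] R2 [mammal(obj3) & hot(obj3) -> closed(z)]; R3 [bird(obj3) & has_feathers(obj3) -> signed(obj3)]. ⇒ new: closed(z), signed(obj3).
[3] R6 [closed(z) & signed(obj3) & swims(z) -> valid(obj3)]. ⇒ new: valid(obj3).
[4] R1 [valid(obj3) & flies(obj3) -> active(obj3)]. ⇒ new: active(obj3).

active(obj3), bird(obj3), blue(obj3), closed(z), flies(obj3), has_feathers(obj3), hot(obj3), large(z), mammal(obj3), metal(obj3), penguin(z), ready(z), red(z), signed(obj3), swims(z), valid(obj3)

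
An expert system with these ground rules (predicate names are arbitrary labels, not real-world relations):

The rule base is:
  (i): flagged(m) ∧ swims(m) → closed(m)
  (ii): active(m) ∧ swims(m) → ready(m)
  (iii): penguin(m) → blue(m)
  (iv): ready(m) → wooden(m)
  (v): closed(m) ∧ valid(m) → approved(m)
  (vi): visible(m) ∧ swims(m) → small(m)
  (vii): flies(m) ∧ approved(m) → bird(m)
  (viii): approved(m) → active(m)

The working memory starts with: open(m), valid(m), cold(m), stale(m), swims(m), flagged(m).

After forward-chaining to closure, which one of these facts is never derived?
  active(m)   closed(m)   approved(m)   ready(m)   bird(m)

Round 1 — (i), derive closed(m).
Round 2 — (v), derive approved(m).
Round 3 — (viii), derive active(m).
Round 4 — (ii), derive ready(m).
Round 5 — (iv), derive wooden(m).
Derived: ready(m) (round 4), active(m) (round 3), closed(m) (round 1), approved(m) (round 2). bird(m) never appears in any round.

bird(m)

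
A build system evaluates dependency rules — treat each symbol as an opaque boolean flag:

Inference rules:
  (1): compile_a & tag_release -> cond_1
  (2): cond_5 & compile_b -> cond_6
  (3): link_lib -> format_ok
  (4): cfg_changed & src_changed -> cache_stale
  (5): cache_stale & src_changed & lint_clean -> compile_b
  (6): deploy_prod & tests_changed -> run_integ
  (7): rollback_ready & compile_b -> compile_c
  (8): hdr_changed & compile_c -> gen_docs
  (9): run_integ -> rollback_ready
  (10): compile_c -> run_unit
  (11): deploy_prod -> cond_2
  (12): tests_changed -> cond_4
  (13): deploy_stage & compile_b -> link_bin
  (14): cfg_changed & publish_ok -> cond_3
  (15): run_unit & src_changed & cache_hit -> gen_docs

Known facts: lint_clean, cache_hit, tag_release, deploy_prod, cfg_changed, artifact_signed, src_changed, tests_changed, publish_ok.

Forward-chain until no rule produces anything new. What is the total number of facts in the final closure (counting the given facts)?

[1] (4) [cfg_changed & src_changed -> cache_stale]; (6) [deploy_prod & tests_changed -> run_integ]; (11) [deploy_prod -> cond_2]; (12) [tests_changed -> cond_4]; (14) [cfg_changed & publish_ok -> cond_3]. ⇒ new: cache_stale, run_integ, cond_2, cond_4, cond_3.
[2] (5) [cache_stale & src_changed & lint_clean -> compile_b]; (9) [run_integ -> rollback_ready]. ⇒ new: compile_b, rollback_ready.
[3] (7) [rollback_ready & compile_b -> compile_c]. ⇒ new: compile_c.
[4] (10) [compile_c -> run_unit]. ⇒ new: run_unit.
[5] (15) [run_unit & src_changed & cache_hit -> gen_docs]. ⇒ new: gen_docs.
Closure: {artifact_signed, cache_hit, cache_stale, cfg_changed, compile_b, compile_c, cond_2, cond_3, cond_4, deploy_prod, gen_docs, lint_clean, publish_ok, rollback_ready, run_integ, run_unit, src_changed, tag_release, tests_changed} — 19 facts.

19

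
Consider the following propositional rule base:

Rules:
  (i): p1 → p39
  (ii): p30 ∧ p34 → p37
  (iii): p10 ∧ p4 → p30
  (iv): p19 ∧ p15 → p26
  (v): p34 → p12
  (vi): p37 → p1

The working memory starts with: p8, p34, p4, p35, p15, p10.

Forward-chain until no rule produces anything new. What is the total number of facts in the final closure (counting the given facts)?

Round 1: (iii) [p10 ∧ p4 → p30]; (v) [p34 → p12]. Adds p30, p12.
Round 2: (ii) [p30 ∧ p34 → p37]. Adds p37.
Round 3: (vi) [p37 → p1]. Adds p1.
Round 4: (i) [p1 → p39]. Adds p39.
Closure: {p1, p10, p12, p15, p30, p34, p35, p37, p39, p4, p8} — 11 facts.

11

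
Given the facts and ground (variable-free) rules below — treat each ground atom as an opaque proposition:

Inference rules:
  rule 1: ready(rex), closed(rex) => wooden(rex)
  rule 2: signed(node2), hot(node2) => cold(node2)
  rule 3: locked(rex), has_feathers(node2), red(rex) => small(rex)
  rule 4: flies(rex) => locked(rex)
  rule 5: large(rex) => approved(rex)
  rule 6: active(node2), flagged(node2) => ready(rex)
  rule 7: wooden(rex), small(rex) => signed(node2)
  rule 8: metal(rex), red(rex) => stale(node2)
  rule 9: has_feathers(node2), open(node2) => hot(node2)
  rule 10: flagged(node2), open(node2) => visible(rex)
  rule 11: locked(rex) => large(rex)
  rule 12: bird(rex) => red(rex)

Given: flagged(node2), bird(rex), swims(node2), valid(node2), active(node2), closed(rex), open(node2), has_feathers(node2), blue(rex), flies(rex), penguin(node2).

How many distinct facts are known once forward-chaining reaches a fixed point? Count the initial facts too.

Round 1: rule 4 [flies(rex) => locked(rex)]; rule 6 [active(node2), flagged(node2) => ready(rex)]; rule 9 [has_feathers(node2), open(node2) => hot(node2)]; rule 10 [flagged(node2), open(node2) => visible(rex)]; rule 12 [bird(rex) => red(rex)]. New: locked(rex), ready(rex), hot(node2), visible(rex), red(rex).
Round 2: rule 1 [ready(rex), closed(rex) => wooden(rex)]; rule 3 [locked(rex), has_feathers(node2), red(rex) => small(rex)]; rule 11 [locked(rex) => large(rex)]. New: wooden(rex), small(rex), large(rex).
Round 3: rule 5 [large(rex) => approved(rex)]; rule 7 [wooden(rex), small(rex) => signed(node2)]. New: approved(rex), signed(node2).
Round 4: rule 2 [signed(node2), hot(node2) => cold(node2)]. New: cold(node2).
Closure: {active(node2), approved(rex), bird(rex), blue(rex), closed(rex), cold(node2), flagged(node2), flies(rex), has_feathers(node2), hot(node2), large(rex), locked(rex), open(node2), penguin(node2), ready(rex), red(rex), signed(node2), small(rex), swims(node2), valid(node2), visible(rex), wooden(rex)} — 22 facts.

22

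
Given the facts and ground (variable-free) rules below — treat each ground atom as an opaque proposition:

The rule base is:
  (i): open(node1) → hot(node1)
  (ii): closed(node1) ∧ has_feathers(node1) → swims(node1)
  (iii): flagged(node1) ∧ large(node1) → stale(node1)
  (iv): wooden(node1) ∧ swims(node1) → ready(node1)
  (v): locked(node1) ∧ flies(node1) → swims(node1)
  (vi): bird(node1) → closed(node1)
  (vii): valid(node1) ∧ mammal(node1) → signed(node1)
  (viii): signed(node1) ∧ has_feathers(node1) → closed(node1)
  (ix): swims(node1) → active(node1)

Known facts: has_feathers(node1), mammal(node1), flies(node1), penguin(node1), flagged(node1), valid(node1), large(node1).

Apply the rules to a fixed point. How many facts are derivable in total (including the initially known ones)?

Round 1 — (iii), (vii), derive stale(node1), signed(node1).
Round 2 — (viii), derive closed(node1).
Round 3 — (ii), derive swims(node1).
Round 4 — (ix), derive active(node1).
Closure: {active(node1), closed(node1), flagged(node1), flies(node1), has_feathers(node1), large(node1), mammal(node1), penguin(node1), signed(node1), stale(node1), swims(node1), valid(node1)} — 12 facts.

12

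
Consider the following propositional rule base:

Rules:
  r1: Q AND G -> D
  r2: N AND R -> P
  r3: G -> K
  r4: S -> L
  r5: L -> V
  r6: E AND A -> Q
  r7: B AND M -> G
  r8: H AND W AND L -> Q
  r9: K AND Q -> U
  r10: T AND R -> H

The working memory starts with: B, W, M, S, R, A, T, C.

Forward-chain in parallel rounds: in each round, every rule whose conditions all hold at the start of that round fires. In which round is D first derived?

3

Round 1 fires r4, r7, r10, giving L, G, H.
Round 2 fires r3, r5, r8, giving K, V, Q.
Round 3 fires r1, r9, giving D, U.
D first appears in round 3.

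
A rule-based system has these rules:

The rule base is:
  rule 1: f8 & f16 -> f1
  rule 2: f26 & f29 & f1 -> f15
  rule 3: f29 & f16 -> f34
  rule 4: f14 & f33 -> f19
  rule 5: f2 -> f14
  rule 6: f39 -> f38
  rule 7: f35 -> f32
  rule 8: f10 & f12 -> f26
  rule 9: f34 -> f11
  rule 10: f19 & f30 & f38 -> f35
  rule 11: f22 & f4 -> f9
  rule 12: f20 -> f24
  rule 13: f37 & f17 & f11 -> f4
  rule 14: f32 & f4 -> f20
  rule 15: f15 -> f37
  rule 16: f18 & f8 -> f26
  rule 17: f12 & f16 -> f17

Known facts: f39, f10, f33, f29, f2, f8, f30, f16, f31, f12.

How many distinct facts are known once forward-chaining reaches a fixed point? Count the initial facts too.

25

Round 1: rule 1 [f8 & f16 -> f1]; rule 3 [f29 & f16 -> f34]; rule 5 [f2 -> f14]; rule 6 [f39 -> f38]; rule 8 [f10 & f12 -> f26]; rule 17 [f12 & f16 -> f17]. New: f1, f34, f14, f38, f26, f17.
Round 2: rule 2 [f26 & f29 & f1 -> f15]; rule 4 [f14 & f33 -> f19]; rule 9 [f34 -> f11]. New: f15, f19, f11.
Round 3: rule 10 [f19 & f30 & f38 -> f35]; rule 15 [f15 -> f37]. New: f35, f37.
Round 4: rule 7 [f35 -> f32]; rule 13 [f37 & f17 & f11 -> f4]. New: f32, f4.
Round 5: rule 14 [f32 & f4 -> f20]. New: f20.
Round 6: rule 12 [f20 -> f24]. New: f24.
Closure: {f1, f10, f11, f12, f14, f15, f16, f17, f19, f2, f20, f24, f26, f29, f30, f31, f32, f33, f34, f35, f37, f38, f39, f4, f8} — 25 facts.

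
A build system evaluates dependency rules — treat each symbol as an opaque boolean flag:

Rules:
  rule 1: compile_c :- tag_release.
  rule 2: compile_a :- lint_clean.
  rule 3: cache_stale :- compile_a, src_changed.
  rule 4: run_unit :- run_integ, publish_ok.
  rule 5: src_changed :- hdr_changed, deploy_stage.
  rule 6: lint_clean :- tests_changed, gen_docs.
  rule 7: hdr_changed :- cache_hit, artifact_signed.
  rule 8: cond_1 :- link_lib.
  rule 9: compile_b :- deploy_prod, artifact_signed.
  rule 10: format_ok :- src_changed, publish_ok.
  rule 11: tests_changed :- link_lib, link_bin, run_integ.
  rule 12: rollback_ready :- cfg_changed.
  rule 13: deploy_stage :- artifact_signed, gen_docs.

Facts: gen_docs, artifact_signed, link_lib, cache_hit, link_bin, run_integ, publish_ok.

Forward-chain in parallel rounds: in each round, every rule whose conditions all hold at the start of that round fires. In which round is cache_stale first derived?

Round 1 fires rule 4, rule 7, rule 8, rule 11, rule 13, giving run_unit, hdr_changed, cond_1, tests_changed, deploy_stage.
Round 2 fires rule 5, rule 6, giving src_changed, lint_clean.
Round 3 fires rule 2, rule 10, giving compile_a, format_ok.
Round 4 fires rule 3, giving cache_stale.
cache_stale first appears in round 4.

4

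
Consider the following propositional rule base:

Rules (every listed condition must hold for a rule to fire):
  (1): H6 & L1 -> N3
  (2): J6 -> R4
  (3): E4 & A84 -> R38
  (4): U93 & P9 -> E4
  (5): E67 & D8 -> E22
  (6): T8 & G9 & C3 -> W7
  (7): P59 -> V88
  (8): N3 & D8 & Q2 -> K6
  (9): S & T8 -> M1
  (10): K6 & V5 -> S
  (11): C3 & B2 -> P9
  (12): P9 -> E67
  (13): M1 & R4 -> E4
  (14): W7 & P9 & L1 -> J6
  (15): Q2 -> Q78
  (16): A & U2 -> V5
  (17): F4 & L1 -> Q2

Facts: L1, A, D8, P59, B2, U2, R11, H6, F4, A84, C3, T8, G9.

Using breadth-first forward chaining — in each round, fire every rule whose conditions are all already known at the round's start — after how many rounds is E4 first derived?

5

Round 1 — (1), (6), (7), (11), (16), (17), derive N3, W7, V88, P9, V5, Q2.
Round 2 — (8), (12), (14), (15), derive K6, E67, J6, Q78.
Round 3 — (2), (5), (10), derive R4, E22, S.
Round 4 — (9), derive M1.
Round 5 — (13), derive E4.
E4 first appears in round 5.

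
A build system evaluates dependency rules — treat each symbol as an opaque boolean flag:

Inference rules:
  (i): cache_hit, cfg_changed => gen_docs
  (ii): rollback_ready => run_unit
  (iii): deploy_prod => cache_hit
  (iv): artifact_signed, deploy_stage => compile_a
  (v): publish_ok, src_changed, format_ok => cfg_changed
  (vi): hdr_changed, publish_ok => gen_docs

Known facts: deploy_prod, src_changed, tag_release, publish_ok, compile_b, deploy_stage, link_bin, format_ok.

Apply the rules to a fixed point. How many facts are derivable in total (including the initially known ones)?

11

Round 1: (iii) [deploy_prod => cache_hit]; (v) [publish_ok, src_changed, format_ok => cfg_changed]. Adds cache_hit, cfg_changed.
Round 2: (i) [cache_hit, cfg_changed => gen_docs]. Adds gen_docs.
Closure: {cache_hit, cfg_changed, compile_b, deploy_prod, deploy_stage, format_ok, gen_docs, link_bin, publish_ok, src_changed, tag_release} — 11 facts.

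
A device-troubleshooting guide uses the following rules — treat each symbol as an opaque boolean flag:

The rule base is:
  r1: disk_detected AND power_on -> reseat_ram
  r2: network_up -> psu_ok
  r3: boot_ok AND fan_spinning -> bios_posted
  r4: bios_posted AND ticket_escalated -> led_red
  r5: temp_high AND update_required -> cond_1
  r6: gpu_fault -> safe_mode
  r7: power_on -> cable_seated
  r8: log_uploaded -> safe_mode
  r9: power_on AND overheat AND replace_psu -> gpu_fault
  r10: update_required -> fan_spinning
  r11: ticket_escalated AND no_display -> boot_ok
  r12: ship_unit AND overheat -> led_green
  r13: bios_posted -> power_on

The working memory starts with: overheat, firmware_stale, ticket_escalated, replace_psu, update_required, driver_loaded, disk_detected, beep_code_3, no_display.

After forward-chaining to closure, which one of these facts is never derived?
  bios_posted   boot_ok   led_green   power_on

led_green

Round 1: r10 [update_required -> fan_spinning]; r11 [ticket_escalated AND no_display -> boot_ok]. New: fan_spinning, boot_ok.
Round 2: r3 [boot_ok AND fan_spinning -> bios_posted]. New: bios_posted.
Round 3: r4 [bios_posted AND ticket_escalated -> led_red]; r13 [bios_posted -> power_on]. New: led_red, power_on.
Round 4: r1 [disk_detected AND power_on -> reseat_ram]; r7 [power_on -> cable_seated]; r9 [power_on AND overheat AND replace_psu -> gpu_fault]. New: reseat_ram, cable_seated, gpu_fault.
Round 5: r6 [gpu_fault -> safe_mode]. New: safe_mode.
Derived: bios_posted (round 2), power_on (round 3), boot_ok (round 1). led_green never appears in any round.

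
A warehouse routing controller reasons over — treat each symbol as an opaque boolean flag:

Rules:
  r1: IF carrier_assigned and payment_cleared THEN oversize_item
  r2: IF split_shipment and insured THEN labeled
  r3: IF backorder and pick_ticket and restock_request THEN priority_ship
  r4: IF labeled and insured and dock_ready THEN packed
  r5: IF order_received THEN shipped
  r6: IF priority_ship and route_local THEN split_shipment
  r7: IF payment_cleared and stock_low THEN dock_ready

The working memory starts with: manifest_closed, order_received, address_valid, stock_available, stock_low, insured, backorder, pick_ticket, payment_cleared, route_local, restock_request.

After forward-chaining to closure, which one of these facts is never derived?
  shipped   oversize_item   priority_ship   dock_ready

oversize_item

Round 1: r3 [IF backorder and pick_ticket and restock_request THEN priority_ship]; r5 [IF order_received THEN shipped]; r7 [IF payment_cleared and stock_low THEN dock_ready]. New: priority_ship, shipped, dock_ready.
Round 2: r6 [IF priority_ship and route_local THEN split_shipment]. New: split_shipment.
Round 3: r2 [IF split_shipment and insured THEN labeled]. New: labeled.
Round 4: r4 [IF labeled and insured and dock_ready THEN packed]. New: packed.
Derived: shipped (round 1), dock_ready (round 1), priority_ship (round 1). oversize_item never appears in any round.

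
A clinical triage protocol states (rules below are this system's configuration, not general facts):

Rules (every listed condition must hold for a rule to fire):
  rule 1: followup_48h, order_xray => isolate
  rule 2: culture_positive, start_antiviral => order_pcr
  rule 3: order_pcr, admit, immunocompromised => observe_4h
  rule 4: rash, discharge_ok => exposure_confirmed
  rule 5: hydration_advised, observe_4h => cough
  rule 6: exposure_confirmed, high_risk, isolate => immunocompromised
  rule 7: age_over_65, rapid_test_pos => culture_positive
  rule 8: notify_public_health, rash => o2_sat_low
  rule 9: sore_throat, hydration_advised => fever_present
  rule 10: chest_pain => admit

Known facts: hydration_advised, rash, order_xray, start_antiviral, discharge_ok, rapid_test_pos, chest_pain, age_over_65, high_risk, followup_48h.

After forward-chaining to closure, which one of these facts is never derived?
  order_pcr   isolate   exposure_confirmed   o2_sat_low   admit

[1] rule 1 [followup_48h, order_xray => isolate]; rule 4 [rash, discharge_ok => exposure_confirmed]; rule 7 [age_over_65, rapid_test_pos => culture_positive]; rule 10 [chest_pain => admit]. ⇒ new: isolate, exposure_confirmed, culture_positive, admit.
[2] rule 2 [culture_positive, start_antiviral => order_pcr]; rule 6 [exposure_confirmed, high_risk, isolate => immunocompromised]. ⇒ new: order_pcr, immunocompromised.
[3] rule 3 [order_pcr, admit, immunocompromised => observe_4h]. ⇒ new: observe_4h.
[4] rule 5 [hydration_advised, observe_4h => cough]. ⇒ new: cough.
Derived: exposure_confirmed (round 1), order_pcr (round 2), isolate (round 1), admit (round 1). o2_sat_low never appears in any round.

o2_sat_low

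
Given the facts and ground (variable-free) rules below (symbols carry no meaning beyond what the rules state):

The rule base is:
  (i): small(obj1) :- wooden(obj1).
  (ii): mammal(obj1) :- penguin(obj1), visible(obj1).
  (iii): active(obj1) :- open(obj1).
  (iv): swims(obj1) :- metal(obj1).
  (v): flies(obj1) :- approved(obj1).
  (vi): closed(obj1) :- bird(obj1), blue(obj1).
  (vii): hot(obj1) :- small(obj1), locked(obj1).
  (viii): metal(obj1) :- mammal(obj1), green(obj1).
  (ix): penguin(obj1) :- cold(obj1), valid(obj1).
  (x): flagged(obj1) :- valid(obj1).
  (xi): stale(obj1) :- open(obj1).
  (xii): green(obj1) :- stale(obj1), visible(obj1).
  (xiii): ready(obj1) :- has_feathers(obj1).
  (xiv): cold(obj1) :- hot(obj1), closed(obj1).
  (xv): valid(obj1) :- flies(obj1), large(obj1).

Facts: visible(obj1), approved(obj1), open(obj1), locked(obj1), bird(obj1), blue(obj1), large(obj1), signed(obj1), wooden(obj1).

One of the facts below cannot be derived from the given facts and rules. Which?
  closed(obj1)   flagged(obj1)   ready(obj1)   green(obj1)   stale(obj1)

Round 1: (i) [small(obj1) :- wooden(obj1).]; (iii) [active(obj1) :- open(obj1).]; (v) [flies(obj1) :- approved(obj1).]; (vi) [closed(obj1) :- bird(obj1), blue(obj1).]; (xi) [stale(obj1) :- open(obj1).]. New: small(obj1), active(obj1), flies(obj1), closed(obj1), stale(obj1).
Round 2: (vii) [hot(obj1) :- small(obj1), locked(obj1).]; (xii) [green(obj1) :- stale(obj1), visible(obj1).]; (xv) [valid(obj1) :- flies(obj1), large(obj1).]. New: hot(obj1), green(obj1), valid(obj1).
Round 3: (x) [flagged(obj1) :- valid(obj1).]; (xiv) [cold(obj1) :- hot(obj1), closed(obj1).]. New: flagged(obj1), cold(obj1).
Round 4: (ix) [penguin(obj1) :- cold(obj1), valid(obj1).]. New: penguin(obj1).
Round 5: (ii) [mammal(obj1) :- penguin(obj1), visible(obj1).]. New: mammal(obj1).
Round 6: (viii) [metal(obj1) :- mammal(obj1), green(obj1).]. New: metal(obj1).
Round 7: (iv) [swims(obj1) :- metal(obj1).]. New: swims(obj1).
Derived: stale(obj1) (round 1), flagged(obj1) (round 3), green(obj1) (round 2), closed(obj1) (round 1). ready(obj1) never appears in any round.

ready(obj1)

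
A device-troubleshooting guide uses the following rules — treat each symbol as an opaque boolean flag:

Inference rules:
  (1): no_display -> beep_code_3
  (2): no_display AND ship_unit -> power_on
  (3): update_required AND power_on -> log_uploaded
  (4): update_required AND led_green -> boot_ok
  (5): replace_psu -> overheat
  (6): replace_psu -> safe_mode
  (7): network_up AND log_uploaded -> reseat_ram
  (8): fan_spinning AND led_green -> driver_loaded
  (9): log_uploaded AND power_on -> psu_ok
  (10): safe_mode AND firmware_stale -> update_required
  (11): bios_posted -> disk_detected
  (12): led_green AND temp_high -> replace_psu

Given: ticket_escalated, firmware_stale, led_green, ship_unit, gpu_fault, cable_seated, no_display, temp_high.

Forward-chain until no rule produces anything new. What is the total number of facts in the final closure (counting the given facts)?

[1] (1) [no_display -> beep_code_3]; (2) [no_display AND ship_unit -> power_on]; (12) [led_green AND temp_high -> replace_psu]. ⇒ new: beep_code_3, power_on, replace_psu.
[2] (5) [replace_psu -> overheat]; (6) [replace_psu -> safe_mode]. ⇒ new: overheat, safe_mode.
[3] (10) [safe_mode AND firmware_stale -> update_required]. ⇒ new: update_required.
[4] (3) [update_required AND power_on -> log_uploaded]; (4) [update_required AND led_green -> boot_ok]. ⇒ new: log_uploaded, boot_ok.
[5] (9) [log_uploaded AND power_on -> psu_ok]. ⇒ new: psu_ok.
Closure: {beep_code_3, boot_ok, cable_seated, firmware_stale, gpu_fault, led_green, log_uploaded, no_display, overheat, power_on, psu_ok, replace_psu, safe_mode, ship_unit, temp_high, ticket_escalated, update_required} — 17 facts.

17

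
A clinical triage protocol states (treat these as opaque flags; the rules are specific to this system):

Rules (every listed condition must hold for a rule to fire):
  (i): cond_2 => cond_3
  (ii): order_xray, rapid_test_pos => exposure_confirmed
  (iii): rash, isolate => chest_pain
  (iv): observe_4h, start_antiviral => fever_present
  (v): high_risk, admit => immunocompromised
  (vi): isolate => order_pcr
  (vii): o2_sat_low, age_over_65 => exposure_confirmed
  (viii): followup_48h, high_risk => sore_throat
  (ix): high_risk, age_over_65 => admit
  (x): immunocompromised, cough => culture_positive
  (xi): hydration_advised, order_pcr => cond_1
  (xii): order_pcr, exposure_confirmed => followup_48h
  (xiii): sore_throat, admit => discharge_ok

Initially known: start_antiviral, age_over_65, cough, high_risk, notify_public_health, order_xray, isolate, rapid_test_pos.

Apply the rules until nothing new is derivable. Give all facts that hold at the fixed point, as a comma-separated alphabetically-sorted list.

Round 1: (ii) [order_xray, rapid_test_pos => exposure_confirmed]; (vi) [isolate => order_pcr]; (ix) [high_risk, age_over_65 => admit]. New: exposure_confirmed, order_pcr, admit.
Round 2: (v) [high_risk, admit => immunocompromised]; (xii) [order_pcr, exposure_confirmed => followup_48h]. New: immunocompromised, followup_48h.
Round 3: (viii) [followup_48h, high_risk => sore_throat]; (x) [immunocompromised, cough => culture_positive]. New: sore_throat, culture_positive.
Round 4: (xiii) [sore_throat, admit => discharge_ok]. New: discharge_ok.

admit, age_over_65, cough, culture_positive, discharge_ok, exposure_confirmed, followup_48h, high_risk, immunocompromised, isolate, notify_public_health, order_pcr, order_xray, rapid_test_pos, sore_throat, start_antiviral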